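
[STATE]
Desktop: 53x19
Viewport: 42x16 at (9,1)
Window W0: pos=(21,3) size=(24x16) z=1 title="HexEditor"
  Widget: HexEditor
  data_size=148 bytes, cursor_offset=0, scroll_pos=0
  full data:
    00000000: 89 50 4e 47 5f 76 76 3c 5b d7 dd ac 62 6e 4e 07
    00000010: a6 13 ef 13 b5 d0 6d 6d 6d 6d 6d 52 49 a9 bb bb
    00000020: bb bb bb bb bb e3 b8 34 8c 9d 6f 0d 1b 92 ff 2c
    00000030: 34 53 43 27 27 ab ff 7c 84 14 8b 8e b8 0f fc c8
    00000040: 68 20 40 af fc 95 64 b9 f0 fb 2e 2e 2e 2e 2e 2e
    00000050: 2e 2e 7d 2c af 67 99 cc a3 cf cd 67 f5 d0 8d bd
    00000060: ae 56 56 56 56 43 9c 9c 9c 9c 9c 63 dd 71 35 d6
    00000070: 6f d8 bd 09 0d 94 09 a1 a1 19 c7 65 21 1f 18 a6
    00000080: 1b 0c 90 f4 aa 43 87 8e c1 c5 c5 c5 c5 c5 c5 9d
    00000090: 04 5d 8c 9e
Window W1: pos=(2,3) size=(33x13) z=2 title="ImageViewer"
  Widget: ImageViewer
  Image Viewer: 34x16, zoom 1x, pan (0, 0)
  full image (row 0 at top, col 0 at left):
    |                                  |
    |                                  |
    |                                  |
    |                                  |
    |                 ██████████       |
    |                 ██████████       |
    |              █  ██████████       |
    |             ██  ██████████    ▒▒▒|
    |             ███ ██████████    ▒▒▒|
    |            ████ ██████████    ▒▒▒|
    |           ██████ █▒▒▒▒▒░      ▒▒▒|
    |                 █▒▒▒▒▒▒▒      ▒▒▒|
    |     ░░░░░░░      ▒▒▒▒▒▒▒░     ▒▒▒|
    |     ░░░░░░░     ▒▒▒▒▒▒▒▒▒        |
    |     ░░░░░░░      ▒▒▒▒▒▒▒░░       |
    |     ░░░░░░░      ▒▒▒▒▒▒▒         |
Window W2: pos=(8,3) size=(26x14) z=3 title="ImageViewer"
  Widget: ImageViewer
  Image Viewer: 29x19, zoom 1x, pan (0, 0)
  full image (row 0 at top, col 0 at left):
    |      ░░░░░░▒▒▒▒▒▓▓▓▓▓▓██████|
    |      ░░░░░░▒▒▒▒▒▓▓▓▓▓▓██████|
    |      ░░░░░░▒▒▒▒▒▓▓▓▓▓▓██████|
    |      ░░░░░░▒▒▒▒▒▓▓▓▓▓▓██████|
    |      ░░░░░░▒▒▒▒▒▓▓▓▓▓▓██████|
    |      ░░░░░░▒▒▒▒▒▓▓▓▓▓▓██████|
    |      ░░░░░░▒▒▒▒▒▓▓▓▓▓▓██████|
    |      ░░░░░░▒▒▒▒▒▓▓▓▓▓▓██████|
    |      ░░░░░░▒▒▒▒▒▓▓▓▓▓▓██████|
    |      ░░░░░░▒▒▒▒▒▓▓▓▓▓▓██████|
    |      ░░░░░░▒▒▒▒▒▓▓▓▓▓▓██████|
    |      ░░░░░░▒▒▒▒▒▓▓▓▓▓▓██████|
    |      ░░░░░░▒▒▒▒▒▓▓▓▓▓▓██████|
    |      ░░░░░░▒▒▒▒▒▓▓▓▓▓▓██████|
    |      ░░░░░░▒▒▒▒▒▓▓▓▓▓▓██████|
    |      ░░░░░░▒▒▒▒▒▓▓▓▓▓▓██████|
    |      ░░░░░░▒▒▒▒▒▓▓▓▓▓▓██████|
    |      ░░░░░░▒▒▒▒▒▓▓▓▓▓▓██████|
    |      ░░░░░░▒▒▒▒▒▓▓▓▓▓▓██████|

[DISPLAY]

                                          
                                          
━━━━━━━━━━━━━━━━━━━━━━━━┓┓━━━━━━━━━┓      
 ImageViewer            ┃┃         ┃      
────────────────────────┨┨─────────┨      
      ░░░░░░▒▒▒▒▒▓▓▓▓▓▓█┃┃50 4e 47 ┃      
      ░░░░░░▒▒▒▒▒▓▓▓▓▓▓█┃┃13 ef 13 ┃      
      ░░░░░░▒▒▒▒▒▓▓▓▓▓▓█┃┃bb bb bb ┃      
      ░░░░░░▒▒▒▒▒▓▓▓▓▓▓█┃┃53 43 27 ┃      
      ░░░░░░▒▒▒▒▒▓▓▓▓▓▓█┃┃20 40 af ┃      
      ░░░░░░▒▒▒▒▒▓▓▓▓▓▓█┃┃2e 7d 2c ┃      
      ░░░░░░▒▒▒▒▒▓▓▓▓▓▓█┃┃56 56 56 ┃      
      ░░░░░░▒▒▒▒▒▓▓▓▓▓▓█┃┃d8 bd 09 ┃      
      ░░░░░░▒▒▒▒▒▓▓▓▓▓▓█┃┃0c 90 f4 ┃      
      ░░░░░░▒▒▒▒▒▓▓▓▓▓▓█┃┛5d 8c 9e ┃      
━━━━━━━━━━━━━━━━━━━━━━━━┛          ┃      


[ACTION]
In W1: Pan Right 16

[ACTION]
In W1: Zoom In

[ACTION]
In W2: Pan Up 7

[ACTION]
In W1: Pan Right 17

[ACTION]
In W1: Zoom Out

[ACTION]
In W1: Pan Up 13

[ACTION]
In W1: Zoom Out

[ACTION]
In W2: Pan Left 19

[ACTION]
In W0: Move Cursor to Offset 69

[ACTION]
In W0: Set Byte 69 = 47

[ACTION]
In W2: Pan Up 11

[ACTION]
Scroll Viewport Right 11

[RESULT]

                                          
                                          
━━━━━━━━━━━━━━━━━━━━━━┓┓━━━━━━━━━┓        
mageViewer            ┃┃         ┃        
──────────────────────┨┨─────────┨        
    ░░░░░░▒▒▒▒▒▓▓▓▓▓▓█┃┃50 4e 47 ┃        
    ░░░░░░▒▒▒▒▒▓▓▓▓▓▓█┃┃13 ef 13 ┃        
    ░░░░░░▒▒▒▒▒▓▓▓▓▓▓█┃┃bb bb bb ┃        
    ░░░░░░▒▒▒▒▒▓▓▓▓▓▓█┃┃53 43 27 ┃        
    ░░░░░░▒▒▒▒▒▓▓▓▓▓▓█┃┃20 40 af ┃        
    ░░░░░░▒▒▒▒▒▓▓▓▓▓▓█┃┃2e 7d 2c ┃        
    ░░░░░░▒▒▒▒▒▓▓▓▓▓▓█┃┃56 56 56 ┃        
    ░░░░░░▒▒▒▒▒▓▓▓▓▓▓█┃┃d8 bd 09 ┃        
    ░░░░░░▒▒▒▒▒▓▓▓▓▓▓█┃┃0c 90 f4 ┃        
    ░░░░░░▒▒▒▒▒▓▓▓▓▓▓█┃┛5d 8c 9e ┃        
━━━━━━━━━━━━━━━━━━━━━━┛          ┃        


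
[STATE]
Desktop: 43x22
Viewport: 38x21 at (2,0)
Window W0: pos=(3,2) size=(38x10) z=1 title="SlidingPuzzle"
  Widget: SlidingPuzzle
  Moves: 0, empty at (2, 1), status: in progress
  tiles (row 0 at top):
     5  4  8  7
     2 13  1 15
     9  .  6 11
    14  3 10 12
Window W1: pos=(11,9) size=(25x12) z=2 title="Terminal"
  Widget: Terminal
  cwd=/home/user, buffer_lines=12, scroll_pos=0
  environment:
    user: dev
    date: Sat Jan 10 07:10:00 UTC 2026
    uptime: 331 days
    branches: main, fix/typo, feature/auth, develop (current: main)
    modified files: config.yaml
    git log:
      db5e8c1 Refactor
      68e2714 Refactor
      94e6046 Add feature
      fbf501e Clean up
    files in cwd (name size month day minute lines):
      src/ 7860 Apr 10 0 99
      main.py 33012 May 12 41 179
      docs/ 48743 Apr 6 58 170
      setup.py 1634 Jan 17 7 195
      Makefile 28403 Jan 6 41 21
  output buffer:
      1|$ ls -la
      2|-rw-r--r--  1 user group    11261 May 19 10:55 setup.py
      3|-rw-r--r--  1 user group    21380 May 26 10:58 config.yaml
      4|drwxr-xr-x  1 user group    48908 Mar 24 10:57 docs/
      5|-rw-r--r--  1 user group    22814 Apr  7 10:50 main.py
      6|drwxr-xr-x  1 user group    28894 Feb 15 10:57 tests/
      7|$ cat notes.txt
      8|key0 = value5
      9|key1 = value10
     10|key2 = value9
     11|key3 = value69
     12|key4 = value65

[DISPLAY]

                                      
                                      
 ┏━━━━━━━━━━━━━━━━━━━━━━━━━━━━━━━━━━━━
 ┃ SlidingPuzzle                      
 ┠────────────────────────────────────
 ┃┌────┬────┬────┬────┐               
 ┃│  5 │  4 │  8 │  7 │               
 ┃├────┼────┼────┼────┤               
 ┃│  2 │ 13 │  1 │ 15 │               
 ┃├────┼─┏━━━━━━━━━━━━━━━━━━━━━━━┓    
 ┃│  9 │ ┃ Terminal              ┃    
 ┗━━━━━━━┠───────────────────────┨━━━━
         ┃$ ls -la               ┃    
         ┃-rw-r--r--  1 user grou┃    
         ┃-rw-r--r--  1 user grou┃    
         ┃drwxr-xr-x  1 user grou┃    
         ┃-rw-r--r--  1 user grou┃    
         ┃drwxr-xr-x  1 user grou┃    
         ┃$ cat notes.txt        ┃    
         ┃key0 = value5          ┃    
         ┗━━━━━━━━━━━━━━━━━━━━━━━┛    


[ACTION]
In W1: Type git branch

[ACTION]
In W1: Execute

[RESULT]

                                      
                                      
 ┏━━━━━━━━━━━━━━━━━━━━━━━━━━━━━━━━━━━━
 ┃ SlidingPuzzle                      
 ┠────────────────────────────────────
 ┃┌────┬────┬────┬────┐               
 ┃│  5 │  4 │  8 │  7 │               
 ┃├────┼────┼────┼────┤               
 ┃│  2 │ 13 │  1 │ 15 │               
 ┃├────┼─┏━━━━━━━━━━━━━━━━━━━━━━━┓    
 ┃│  9 │ ┃ Terminal              ┃    
 ┗━━━━━━━┠───────────────────────┨━━━━
         ┃key3 = value69         ┃    
         ┃key4 = value65         ┃    
         ┃$ git branch           ┃    
         ┃* main                 ┃    
         ┃  fix/typo             ┃    
         ┃  feature/auth         ┃    
         ┃  develop              ┃    
         ┃$ █                    ┃    
         ┗━━━━━━━━━━━━━━━━━━━━━━━┛    


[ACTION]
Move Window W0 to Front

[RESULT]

                                      
                                      
 ┏━━━━━━━━━━━━━━━━━━━━━━━━━━━━━━━━━━━━
 ┃ SlidingPuzzle                      
 ┠────────────────────────────────────
 ┃┌────┬────┬────┬────┐               
 ┃│  5 │  4 │  8 │  7 │               
 ┃├────┼────┼────┼────┤               
 ┃│  2 │ 13 │  1 │ 15 │               
 ┃├────┼────┼────┼────┤               
 ┃│  9 │    │  6 │ 11 │               
 ┗━━━━━━━━━━━━━━━━━━━━━━━━━━━━━━━━━━━━
         ┃key3 = value69         ┃    
         ┃key4 = value65         ┃    
         ┃$ git branch           ┃    
         ┃* main                 ┃    
         ┃  fix/typo             ┃    
         ┃  feature/auth         ┃    
         ┃  develop              ┃    
         ┃$ █                    ┃    
         ┗━━━━━━━━━━━━━━━━━━━━━━━┛    


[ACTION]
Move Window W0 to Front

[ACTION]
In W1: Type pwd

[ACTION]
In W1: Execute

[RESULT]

                                      
                                      
 ┏━━━━━━━━━━━━━━━━━━━━━━━━━━━━━━━━━━━━
 ┃ SlidingPuzzle                      
 ┠────────────────────────────────────
 ┃┌────┬────┬────┬────┐               
 ┃│  5 │  4 │  8 │  7 │               
 ┃├────┼────┼────┼────┤               
 ┃│  2 │ 13 │  1 │ 15 │               
 ┃├────┼────┼────┼────┤               
 ┃│  9 │    │  6 │ 11 │               
 ┗━━━━━━━━━━━━━━━━━━━━━━━━━━━━━━━━━━━━
         ┃$ git branch           ┃    
         ┃* main                 ┃    
         ┃  fix/typo             ┃    
         ┃  feature/auth         ┃    
         ┃  develop              ┃    
         ┃$ pwd                  ┃    
         ┃/home/user             ┃    
         ┃$ █                    ┃    
         ┗━━━━━━━━━━━━━━━━━━━━━━━┛    


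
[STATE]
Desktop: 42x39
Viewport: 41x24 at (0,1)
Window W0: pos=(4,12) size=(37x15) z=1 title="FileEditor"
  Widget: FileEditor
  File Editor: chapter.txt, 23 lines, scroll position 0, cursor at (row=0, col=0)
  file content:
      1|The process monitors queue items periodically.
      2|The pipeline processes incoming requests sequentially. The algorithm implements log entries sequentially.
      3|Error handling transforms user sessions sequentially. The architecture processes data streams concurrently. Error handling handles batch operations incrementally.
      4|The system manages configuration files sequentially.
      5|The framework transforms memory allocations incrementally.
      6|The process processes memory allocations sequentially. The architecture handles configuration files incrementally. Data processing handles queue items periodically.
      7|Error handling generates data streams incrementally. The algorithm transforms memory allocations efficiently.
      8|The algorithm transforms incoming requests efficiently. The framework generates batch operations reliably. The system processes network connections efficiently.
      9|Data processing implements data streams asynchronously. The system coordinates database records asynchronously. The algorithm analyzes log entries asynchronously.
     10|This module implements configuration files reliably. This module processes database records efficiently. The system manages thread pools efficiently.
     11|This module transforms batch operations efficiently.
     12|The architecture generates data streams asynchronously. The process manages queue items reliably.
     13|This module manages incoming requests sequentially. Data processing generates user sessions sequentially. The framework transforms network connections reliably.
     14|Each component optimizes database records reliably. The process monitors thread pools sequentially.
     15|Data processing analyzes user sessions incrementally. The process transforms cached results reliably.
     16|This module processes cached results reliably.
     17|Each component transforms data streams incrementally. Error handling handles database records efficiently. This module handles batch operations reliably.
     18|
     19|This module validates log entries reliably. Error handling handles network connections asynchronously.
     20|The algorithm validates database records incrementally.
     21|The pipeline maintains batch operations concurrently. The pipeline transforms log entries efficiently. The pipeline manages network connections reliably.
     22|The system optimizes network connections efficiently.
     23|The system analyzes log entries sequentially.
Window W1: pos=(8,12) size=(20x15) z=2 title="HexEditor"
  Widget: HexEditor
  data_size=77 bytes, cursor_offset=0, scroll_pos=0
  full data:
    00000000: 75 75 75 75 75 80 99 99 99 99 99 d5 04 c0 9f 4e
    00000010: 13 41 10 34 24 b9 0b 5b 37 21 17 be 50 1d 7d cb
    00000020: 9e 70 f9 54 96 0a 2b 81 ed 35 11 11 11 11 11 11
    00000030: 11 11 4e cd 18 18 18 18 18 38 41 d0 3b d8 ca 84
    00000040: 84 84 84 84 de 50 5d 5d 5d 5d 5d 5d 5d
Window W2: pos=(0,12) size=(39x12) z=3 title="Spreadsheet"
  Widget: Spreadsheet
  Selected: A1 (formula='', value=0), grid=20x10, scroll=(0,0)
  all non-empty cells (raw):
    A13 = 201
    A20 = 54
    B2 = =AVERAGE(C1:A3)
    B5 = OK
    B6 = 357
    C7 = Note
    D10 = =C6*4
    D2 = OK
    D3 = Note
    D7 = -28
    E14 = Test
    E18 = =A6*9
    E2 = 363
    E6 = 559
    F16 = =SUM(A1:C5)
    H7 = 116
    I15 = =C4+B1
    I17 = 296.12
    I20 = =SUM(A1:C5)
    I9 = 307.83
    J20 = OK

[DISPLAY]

                                         
                                         
                                         
                                         
                                         
                                         
                                         
                                         
                                         
                                         
                                         
┏━━━━━━━━━━━━━━━━━━━━━━━━━━━━━━━━━━━━━┓━┓
┃ Spreadsheet                         ┃ ┃
┠─────────────────────────────────────┨─┨
┃A1:                                  ┃▲┃
┃       A       B       C       D     ┃█┃
┃-------------------------------------┃░┃
┃  1      [0]       0       0       0 ┃░┃
┃  2        0#CIRC!         0OK       ┃░┃
┃  3        0       0       0Note     ┃░┃
┃  4        0       0       0       0 ┃░┃
┃  5        0OK             0       0 ┃░┃
┗━━━━━━━━━━━━━━━━━━━━━━━━━━━━━━━━━━━━━┛░┃
    ┃Thi┃                  ┃configurati░┃


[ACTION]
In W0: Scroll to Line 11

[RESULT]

                                         
                                         
                                         
                                         
                                         
                                         
                                         
                                         
                                         
                                         
                                         
┏━━━━━━━━━━━━━━━━━━━━━━━━━━━━━━━━━━━━━┓━┓
┃ Spreadsheet                         ┃ ┃
┠─────────────────────────────────────┨─┨
┃A1:                                  ┃▲┃
┃       A       B       C       D     ┃░┃
┃-------------------------------------┃░┃
┃  1      [0]       0       0       0 ┃░┃
┃  2        0#CIRC!         0OK       ┃░┃
┃  3        0       0       0Note     ┃░┃
┃  4        0       0       0       0 ┃░┃
┃  5        0OK             0       0 ┃░┃
┗━━━━━━━━━━━━━━━━━━━━━━━━━━━━━━━━━━━━━┛█┃
    ┃The┃                  ┃ database r░┃


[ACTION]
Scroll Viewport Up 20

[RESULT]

                                         
                                         
                                         
                                         
                                         
                                         
                                         
                                         
                                         
                                         
                                         
                                         
┏━━━━━━━━━━━━━━━━━━━━━━━━━━━━━━━━━━━━━┓━┓
┃ Spreadsheet                         ┃ ┃
┠─────────────────────────────────────┨─┨
┃A1:                                  ┃▲┃
┃       A       B       C       D     ┃░┃
┃-------------------------------------┃░┃
┃  1      [0]       0       0       0 ┃░┃
┃  2        0#CIRC!         0OK       ┃░┃
┃  3        0       0       0Note     ┃░┃
┃  4        0       0       0       0 ┃░┃
┃  5        0OK             0       0 ┃░┃
┗━━━━━━━━━━━━━━━━━━━━━━━━━━━━━━━━━━━━━┛█┃


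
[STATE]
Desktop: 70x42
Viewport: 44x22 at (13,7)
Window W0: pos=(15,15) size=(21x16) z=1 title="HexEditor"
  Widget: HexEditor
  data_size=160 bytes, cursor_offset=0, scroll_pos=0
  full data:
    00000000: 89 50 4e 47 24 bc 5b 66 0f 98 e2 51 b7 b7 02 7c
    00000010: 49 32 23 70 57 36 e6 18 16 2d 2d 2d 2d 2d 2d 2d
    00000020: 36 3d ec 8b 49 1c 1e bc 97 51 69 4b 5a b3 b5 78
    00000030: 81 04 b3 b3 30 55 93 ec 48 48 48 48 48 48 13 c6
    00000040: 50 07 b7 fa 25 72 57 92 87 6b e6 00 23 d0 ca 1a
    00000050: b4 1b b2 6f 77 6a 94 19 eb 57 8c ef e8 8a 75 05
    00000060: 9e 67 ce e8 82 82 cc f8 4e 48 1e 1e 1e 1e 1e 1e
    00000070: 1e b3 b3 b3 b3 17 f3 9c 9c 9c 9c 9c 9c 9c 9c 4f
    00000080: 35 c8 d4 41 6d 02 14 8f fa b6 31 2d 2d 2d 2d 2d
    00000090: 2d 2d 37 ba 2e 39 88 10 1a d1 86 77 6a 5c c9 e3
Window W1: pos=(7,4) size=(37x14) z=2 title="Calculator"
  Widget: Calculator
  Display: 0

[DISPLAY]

                             0┃             
───┬───┬───┐                  ┃             
 8 │ 9 │ ÷ │                  ┃             
───┼───┼───┤                  ┃             
 5 │ 6 │ × │                  ┃             
───┼───┼───┤                  ┃             
 2 │ 3 │ - │                  ┃             
───┼───┼───┤                  ┃             
 . │ = │ + │                  ┃             
───┴───┴───┘                  ┃             
━━━━━━━━━━━━━━━━━━━━━━━━━━━━━━┛             
  ┃00000000  89 50 4e ┃                     
  ┃00000010  49 32 23 ┃                     
  ┃00000020  36 3d ec ┃                     
  ┃00000030  81 04 b3 ┃                     
  ┃00000040  50 07 b7 ┃                     
  ┃00000050  b4 1b b2 ┃                     
  ┃00000060  9e 67 ce ┃                     
  ┃00000070  1e b3 b3 ┃                     
  ┃00000080  35 c8 d4 ┃                     
  ┃00000090  2d 2d 37 ┃                     
  ┃                   ┃                     


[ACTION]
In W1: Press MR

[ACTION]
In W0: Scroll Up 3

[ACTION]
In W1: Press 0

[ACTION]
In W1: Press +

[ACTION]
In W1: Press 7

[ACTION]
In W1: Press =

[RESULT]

                             7┃             
───┬───┬───┐                  ┃             
 8 │ 9 │ ÷ │                  ┃             
───┼───┼───┤                  ┃             
 5 │ 6 │ × │                  ┃             
───┼───┼───┤                  ┃             
 2 │ 3 │ - │                  ┃             
───┼───┼───┤                  ┃             
 . │ = │ + │                  ┃             
───┴───┴───┘                  ┃             
━━━━━━━━━━━━━━━━━━━━━━━━━━━━━━┛             
  ┃00000000  89 50 4e ┃                     
  ┃00000010  49 32 23 ┃                     
  ┃00000020  36 3d ec ┃                     
  ┃00000030  81 04 b3 ┃                     
  ┃00000040  50 07 b7 ┃                     
  ┃00000050  b4 1b b2 ┃                     
  ┃00000060  9e 67 ce ┃                     
  ┃00000070  1e b3 b3 ┃                     
  ┃00000080  35 c8 d4 ┃                     
  ┃00000090  2d 2d 37 ┃                     
  ┃                   ┃                     


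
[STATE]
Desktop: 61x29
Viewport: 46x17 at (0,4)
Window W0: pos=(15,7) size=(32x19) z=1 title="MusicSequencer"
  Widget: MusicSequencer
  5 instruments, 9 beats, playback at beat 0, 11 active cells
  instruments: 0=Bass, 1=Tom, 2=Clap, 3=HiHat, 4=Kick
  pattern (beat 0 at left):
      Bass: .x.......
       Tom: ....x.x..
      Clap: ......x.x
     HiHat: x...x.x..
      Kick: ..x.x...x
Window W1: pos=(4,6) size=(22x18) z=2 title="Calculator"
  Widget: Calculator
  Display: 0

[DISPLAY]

                                              
                                              
    ┏━━━━━━━━━━━━━━━━━━━━┓                    
    ┃ Calculator         ┃━━━━━━━━━━━━━━━━━━━━
    ┠────────────────────┨encer               
    ┃                   0┃────────────────────
    ┃┌───┬───┬───┬───┐   ┃45678               
    ┃│ 7 │ 8 │ 9 │ ÷ │   ┃·····               
    ┃├───┼───┼───┼───┤   ┃█·█··               
    ┃│ 4 │ 5 │ 6 │ × │   ┃··█·█               
    ┃├───┼───┼───┼───┤   ┃█·█··               
    ┃│ 1 │ 2 │ 3 │ - │   ┃█···█               
    ┃├───┼───┼───┼───┤   ┃                    
    ┃│ 0 │ . │ = │ + │   ┃                    
    ┃├───┼───┼───┼───┤   ┃                    
    ┃│ C │ MC│ MR│ M+│   ┃                    
    ┃└───┴───┴───┴───┘   ┃                    


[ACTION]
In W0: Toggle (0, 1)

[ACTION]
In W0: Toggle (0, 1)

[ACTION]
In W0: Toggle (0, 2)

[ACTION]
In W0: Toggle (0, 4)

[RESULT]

                                              
                                              
    ┏━━━━━━━━━━━━━━━━━━━━┓                    
    ┃ Calculator         ┃━━━━━━━━━━━━━━━━━━━━
    ┠────────────────────┨encer               
    ┃                   0┃────────────────────
    ┃┌───┬───┬───┬───┐   ┃45678               
    ┃│ 7 │ 8 │ 9 │ ÷ │   ┃█····               
    ┃├───┼───┼───┼───┤   ┃█·█··               
    ┃│ 4 │ 5 │ 6 │ × │   ┃··█·█               
    ┃├───┼───┼───┼───┤   ┃█·█··               
    ┃│ 1 │ 2 │ 3 │ - │   ┃█···█               
    ┃├───┼───┼───┼───┤   ┃                    
    ┃│ 0 │ . │ = │ + │   ┃                    
    ┃├───┼───┼───┼───┤   ┃                    
    ┃│ C │ MC│ MR│ M+│   ┃                    
    ┃└───┴───┴───┴───┘   ┃                    


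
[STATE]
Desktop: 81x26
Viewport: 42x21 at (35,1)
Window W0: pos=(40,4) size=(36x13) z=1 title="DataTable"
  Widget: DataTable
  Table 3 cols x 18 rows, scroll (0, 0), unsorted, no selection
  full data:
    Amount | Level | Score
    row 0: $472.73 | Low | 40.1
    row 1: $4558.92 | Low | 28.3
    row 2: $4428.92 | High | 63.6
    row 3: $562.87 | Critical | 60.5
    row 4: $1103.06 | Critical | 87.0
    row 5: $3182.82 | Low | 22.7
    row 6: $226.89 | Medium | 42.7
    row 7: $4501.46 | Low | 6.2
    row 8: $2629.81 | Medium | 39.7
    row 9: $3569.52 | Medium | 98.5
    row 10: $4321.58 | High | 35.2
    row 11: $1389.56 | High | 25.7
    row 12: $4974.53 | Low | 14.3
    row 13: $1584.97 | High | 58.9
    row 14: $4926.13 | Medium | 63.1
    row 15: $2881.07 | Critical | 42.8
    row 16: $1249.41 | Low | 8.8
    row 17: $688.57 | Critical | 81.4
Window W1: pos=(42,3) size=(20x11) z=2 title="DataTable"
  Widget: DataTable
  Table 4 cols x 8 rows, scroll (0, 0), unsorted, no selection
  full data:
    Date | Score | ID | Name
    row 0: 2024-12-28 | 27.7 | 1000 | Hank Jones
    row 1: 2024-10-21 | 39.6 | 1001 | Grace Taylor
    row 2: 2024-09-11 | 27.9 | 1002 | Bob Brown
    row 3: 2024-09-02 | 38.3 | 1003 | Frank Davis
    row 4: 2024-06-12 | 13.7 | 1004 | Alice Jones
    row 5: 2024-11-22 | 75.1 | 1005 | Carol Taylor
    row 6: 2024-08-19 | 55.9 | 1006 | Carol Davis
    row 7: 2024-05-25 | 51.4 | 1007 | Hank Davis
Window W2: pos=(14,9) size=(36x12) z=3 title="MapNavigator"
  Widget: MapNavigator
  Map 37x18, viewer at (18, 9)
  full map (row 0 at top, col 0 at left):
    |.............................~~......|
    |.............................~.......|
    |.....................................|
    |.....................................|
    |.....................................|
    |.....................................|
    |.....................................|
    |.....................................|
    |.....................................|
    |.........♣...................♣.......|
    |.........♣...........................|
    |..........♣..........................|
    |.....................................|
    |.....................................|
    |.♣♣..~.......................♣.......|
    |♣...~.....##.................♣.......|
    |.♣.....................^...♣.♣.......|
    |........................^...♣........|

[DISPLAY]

                                          
                                          
       ┏━━━━━━━━━━━━━━━━━━┓               
     ┏━┃ DataTable        ┃━━━━━━━━━━━━━┓ 
     ┃ ┠──────────────────┨             ┃ 
     ┠─┃Date      │Score│I┃─────────────┨ 
     ┃A┃──────────┼─────┼─┃re           ┃ 
     ┃─┃2024-12-28│27.7 │1┃──           ┃ 
━━━━━━━━━━━━━━┓-21│39.6 │1┃1            ┃ 
              ┃-11│27.9 │1┃3            ┃ 
──────────────┨-02│38.3 │1┃6            ┃ 
..............┃-12│13.7 │1┃5            ┃ 
..............┃━━━━━━━━━━━┛0            ┃ 
..............┃Low     │22.7            ┃ 
..............┃Medium  │42.7            ┃ 
........♣.....┃━━━━━━━━━━━━━━━━━━━━━━━━━┛ 
..............┃                           
..............┃                           
..............┃                           
━━━━━━━━━━━━━━┛                           
                                          


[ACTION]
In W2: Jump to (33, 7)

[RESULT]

                                          
                                          
       ┏━━━━━━━━━━━━━━━━━━┓               
     ┏━┃ DataTable        ┃━━━━━━━━━━━━━┓ 
     ┃ ┠──────────────────┨             ┃ 
     ┠─┃Date      │Score│I┃─────────────┨ 
     ┃A┃──────────┼─────┼─┃re           ┃ 
     ┃─┃2024-12-28│27.7 │1┃──           ┃ 
━━━━━━━━━━━━━━┓-21│39.6 │1┃1            ┃ 
              ┃-11│27.9 │1┃3            ┃ 
──────────────┨-02│38.3 │1┃6            ┃ 
.             ┃-12│13.7 │1┃5            ┃ 
.             ┃━━━━━━━━━━━┛0            ┃ 
.             ┃Low     │22.7            ┃ 
.             ┃Medium  │42.7            ┃ 
.             ┃━━━━━━━━━━━━━━━━━━━━━━━━━┛ 
.             ┃                           
.             ┃                           
.             ┃                           
━━━━━━━━━━━━━━┛                           
                                          


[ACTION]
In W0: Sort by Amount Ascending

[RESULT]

                                          
                                          
       ┏━━━━━━━━━━━━━━━━━━┓               
     ┏━┃ DataTable        ┃━━━━━━━━━━━━━┓ 
     ┃ ┠──────────────────┨             ┃ 
     ┠─┃Date      │Score│I┃─────────────┨ 
     ┃A┃──────────┼─────┼─┃re           ┃ 
     ┃─┃2024-12-28│27.7 │1┃──           ┃ 
━━━━━━━━━━━━━━┓-21│39.6 │1┃7            ┃ 
              ┃-11│27.9 │1┃1            ┃ 
──────────────┨-02│38.3 │1┃5            ┃ 
.             ┃-12│13.7 │1┃4            ┃ 
.             ┃━━━━━━━━━━━┛0            ┃ 
.             ┃Low     │8.8             ┃ 
.             ┃High    │25.7            ┃ 
.             ┃━━━━━━━━━━━━━━━━━━━━━━━━━┛ 
.             ┃                           
.             ┃                           
.             ┃                           
━━━━━━━━━━━━━━┛                           
                                          


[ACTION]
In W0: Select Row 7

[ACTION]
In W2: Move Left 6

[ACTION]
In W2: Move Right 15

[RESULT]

                                          
                                          
       ┏━━━━━━━━━━━━━━━━━━┓               
     ┏━┃ DataTable        ┃━━━━━━━━━━━━━┓ 
     ┃ ┠──────────────────┨             ┃ 
     ┠─┃Date      │Score│I┃─────────────┨ 
     ┃A┃──────────┼─────┼─┃re           ┃ 
     ┃─┃2024-12-28│27.7 │1┃──           ┃ 
━━━━━━━━━━━━━━┓-21│39.6 │1┃7            ┃ 
              ┃-11│27.9 │1┃1            ┃ 
──────────────┨-02│38.3 │1┃5            ┃ 
              ┃-12│13.7 │1┃4            ┃ 
              ┃━━━━━━━━━━━┛0            ┃ 
              ┃Low     │8.8             ┃ 
              ┃High    │25.7            ┃ 
              ┃━━━━━━━━━━━━━━━━━━━━━━━━━┛ 
              ┃                           
              ┃                           
              ┃                           
━━━━━━━━━━━━━━┛                           
                                          


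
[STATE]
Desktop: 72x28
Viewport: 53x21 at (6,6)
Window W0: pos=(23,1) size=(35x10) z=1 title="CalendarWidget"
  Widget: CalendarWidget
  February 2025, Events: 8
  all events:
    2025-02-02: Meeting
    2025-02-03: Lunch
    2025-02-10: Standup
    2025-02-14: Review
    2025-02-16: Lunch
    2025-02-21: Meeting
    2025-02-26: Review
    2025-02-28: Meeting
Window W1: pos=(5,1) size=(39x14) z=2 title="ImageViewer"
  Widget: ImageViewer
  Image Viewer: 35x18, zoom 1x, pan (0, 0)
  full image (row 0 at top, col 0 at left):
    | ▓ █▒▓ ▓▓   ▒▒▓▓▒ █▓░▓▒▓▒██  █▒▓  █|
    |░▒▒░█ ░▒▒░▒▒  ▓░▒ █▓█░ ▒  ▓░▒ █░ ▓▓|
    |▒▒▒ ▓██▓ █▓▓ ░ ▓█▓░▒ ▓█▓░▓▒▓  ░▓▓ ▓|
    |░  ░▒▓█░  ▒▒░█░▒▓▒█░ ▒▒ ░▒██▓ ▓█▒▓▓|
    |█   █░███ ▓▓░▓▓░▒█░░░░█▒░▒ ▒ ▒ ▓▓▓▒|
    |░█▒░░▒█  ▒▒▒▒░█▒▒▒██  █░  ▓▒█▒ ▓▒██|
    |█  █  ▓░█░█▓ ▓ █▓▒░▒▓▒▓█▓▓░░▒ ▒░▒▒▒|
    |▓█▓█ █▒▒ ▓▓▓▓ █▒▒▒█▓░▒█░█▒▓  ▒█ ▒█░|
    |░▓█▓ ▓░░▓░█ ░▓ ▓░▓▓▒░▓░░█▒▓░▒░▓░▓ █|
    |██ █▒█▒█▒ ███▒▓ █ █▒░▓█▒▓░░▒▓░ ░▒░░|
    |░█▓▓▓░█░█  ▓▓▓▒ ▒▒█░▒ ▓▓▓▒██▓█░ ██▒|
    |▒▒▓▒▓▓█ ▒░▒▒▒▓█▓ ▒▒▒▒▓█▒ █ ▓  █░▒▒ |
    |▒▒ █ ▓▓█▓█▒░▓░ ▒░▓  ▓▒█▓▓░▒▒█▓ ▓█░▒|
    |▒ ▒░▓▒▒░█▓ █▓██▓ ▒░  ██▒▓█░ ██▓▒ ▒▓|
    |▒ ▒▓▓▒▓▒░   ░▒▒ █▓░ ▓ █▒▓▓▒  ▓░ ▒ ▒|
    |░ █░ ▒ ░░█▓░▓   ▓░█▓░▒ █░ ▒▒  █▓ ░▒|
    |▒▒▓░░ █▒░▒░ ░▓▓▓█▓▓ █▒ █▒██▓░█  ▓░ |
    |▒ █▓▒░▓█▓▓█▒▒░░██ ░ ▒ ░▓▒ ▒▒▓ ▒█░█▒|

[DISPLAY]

▒▒▒ ▓██▓ █▓▓ ░ ▓█▓░▒ ▓█▓░▓▒▓  ░▓▓ ▓  ┃*            ┃ 
░  ░▒▓█░  ▒▒░█░▒▓▒█░ ▒▒ ░▒██▓ ▓█▒▓▓  ┃9            ┃ 
█   █░███ ▓▓░▓▓░▒█░░░░█▒░▒ ▒ ▒ ▓▓▓▒  ┃16*          ┃ 
░█▒░░▒█  ▒▒▒▒░█▒▒▒██  █░  ▓▒█▒ ▓▒██  ┃3            ┃ 
█  █  ▓░█░█▓ ▓ █▓▒░▒▓▒▓█▓▓░░▒ ▒░▒▒▒  ┃━━━━━━━━━━━━━┛ 
▓█▓█ █▒▒ ▓▓▓▓ █▒▒▒█▓░▒█░█▒▓  ▒█ ▒█░  ┃               
░▓█▓ ▓░░▓░█ ░▓ ▓░▓▓▒░▓░░█▒▓░▒░▓░▓ █  ┃               
██ █▒█▒█▒ ███▒▓ █ █▒░▓█▒▓░░▒▓░ ░▒░░  ┃               
━━━━━━━━━━━━━━━━━━━━━━━━━━━━━━━━━━━━━┛               
                                                     
                                                     
                                                     
                                                     
                                                     
                                                     
                                                     
                                                     
                                                     
                                                     
                                                     
                                                     


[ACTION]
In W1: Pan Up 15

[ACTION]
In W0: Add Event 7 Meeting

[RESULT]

▒▒▒ ▓██▓ █▓▓ ░ ▓█▓░▒ ▓█▓░▓▒▓  ░▓▓ ▓  ┃*            ┃ 
░  ░▒▓█░  ▒▒░█░▒▓▒█░ ▒▒ ░▒██▓ ▓█▒▓▓  ┃ 9           ┃ 
█   █░███ ▓▓░▓▓░▒█░░░░█▒░▒ ▒ ▒ ▓▓▓▒  ┃16*          ┃ 
░█▒░░▒█  ▒▒▒▒░█▒▒▒██  █░  ▓▒█▒ ▓▒██  ┃3            ┃ 
█  █  ▓░█░█▓ ▓ █▓▒░▒▓▒▓█▓▓░░▒ ▒░▒▒▒  ┃━━━━━━━━━━━━━┛ 
▓█▓█ █▒▒ ▓▓▓▓ █▒▒▒█▓░▒█░█▒▓  ▒█ ▒█░  ┃               
░▓█▓ ▓░░▓░█ ░▓ ▓░▓▓▒░▓░░█▒▓░▒░▓░▓ █  ┃               
██ █▒█▒█▒ ███▒▓ █ █▒░▓█▒▓░░▒▓░ ░▒░░  ┃               
━━━━━━━━━━━━━━━━━━━━━━━━━━━━━━━━━━━━━┛               
                                                     
                                                     
                                                     
                                                     
                                                     
                                                     
                                                     
                                                     
                                                     
                                                     
                                                     
                                                     


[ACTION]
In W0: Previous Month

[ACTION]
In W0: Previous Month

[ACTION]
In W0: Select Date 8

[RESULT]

▒▒▒ ▓██▓ █▓▓ ░ ▓█▓░▒ ▓█▓░▓▒▓  ░▓▓ ▓  ┃             ┃ 
░  ░▒▓█░  ▒▒░█░▒▓▒█░ ▒▒ ░▒██▓ ▓█▒▓▓  ┃8]           ┃ 
█   █░███ ▓▓░▓▓░▒█░░░░█▒░▒ ▒ ▒ ▓▓▓▒  ┃             ┃ 
░█▒░░▒█  ▒▒▒▒░█▒▒▒██  █░  ▓▒█▒ ▓▒██  ┃             ┃ 
█  █  ▓░█░█▓ ▓ █▓▒░▒▓▒▓█▓▓░░▒ ▒░▒▒▒  ┃━━━━━━━━━━━━━┛ 
▓█▓█ █▒▒ ▓▓▓▓ █▒▒▒█▓░▒█░█▒▓  ▒█ ▒█░  ┃               
░▓█▓ ▓░░▓░█ ░▓ ▓░▓▓▒░▓░░█▒▓░▒░▓░▓ █  ┃               
██ █▒█▒█▒ ███▒▓ █ █▒░▓█▒▓░░▒▓░ ░▒░░  ┃               
━━━━━━━━━━━━━━━━━━━━━━━━━━━━━━━━━━━━━┛               
                                                     
                                                     
                                                     
                                                     
                                                     
                                                     
                                                     
                                                     
                                                     
                                                     
                                                     
                                                     
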